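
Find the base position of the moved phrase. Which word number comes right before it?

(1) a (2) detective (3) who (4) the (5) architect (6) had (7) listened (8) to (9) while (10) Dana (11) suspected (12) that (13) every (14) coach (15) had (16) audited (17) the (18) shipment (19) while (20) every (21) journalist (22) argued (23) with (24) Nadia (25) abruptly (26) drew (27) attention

The displaced element is "a detective" (word 2).
It functions as the object of the preposition "to" of "listened", so the gap sits immediately after word 8 ("to").
Base order: The architect had listened to a detective while Dana suspected that every coach had audited the shipment while every journalist argued with Nadia abruptly.

8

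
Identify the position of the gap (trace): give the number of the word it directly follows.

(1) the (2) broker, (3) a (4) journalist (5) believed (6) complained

The displaced element is "the broker" (word 2).
It is linked across 1 clause boundary (Ø).
It functions as the subject of "complained", so the gap sits immediately after word 5 ("believed").
Base order: A journalist believed the broker complained.

5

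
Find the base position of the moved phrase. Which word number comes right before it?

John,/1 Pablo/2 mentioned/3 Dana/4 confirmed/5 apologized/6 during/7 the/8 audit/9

5

The displaced element is "John" (word 1).
It is linked across 2 clause boundaries (Ø → Ø).
It functions as the subject of "apologized", so the gap sits immediately after word 5 ("confirmed").
Base order: Pablo mentioned Dana confirmed that John apologized during the audit.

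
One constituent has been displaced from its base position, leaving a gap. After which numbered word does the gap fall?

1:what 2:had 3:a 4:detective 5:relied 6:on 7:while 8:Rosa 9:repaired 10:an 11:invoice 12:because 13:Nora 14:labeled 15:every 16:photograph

6

The displaced element is "what" (word 1).
It functions as the object of the preposition "on" of "relied", so the gap sits immediately after word 6 ("on").
Base order: A detective had relied on what while Rosa repaired an invoice because Nora labeled every photograph.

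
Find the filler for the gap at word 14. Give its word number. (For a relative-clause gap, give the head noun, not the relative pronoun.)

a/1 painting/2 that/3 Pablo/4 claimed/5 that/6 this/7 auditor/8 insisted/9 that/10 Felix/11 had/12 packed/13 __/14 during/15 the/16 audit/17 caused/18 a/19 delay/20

2

The gap at 14 is the object of "packed", inside a relative clause.
The relative pronoun is "that" (word 3); it is bound by the head noun immediately before it.
Its filler is the head noun "painting", at word 2.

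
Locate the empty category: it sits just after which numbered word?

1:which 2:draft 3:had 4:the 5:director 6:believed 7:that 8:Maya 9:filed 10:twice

The displaced element is "which draft" (word 2).
It is linked across 1 clause boundary (that).
It functions as the direct object of "filed", so the gap sits immediately after word 9 ("filed").
Base order: The director had believed that Maya filed which draft twice.

9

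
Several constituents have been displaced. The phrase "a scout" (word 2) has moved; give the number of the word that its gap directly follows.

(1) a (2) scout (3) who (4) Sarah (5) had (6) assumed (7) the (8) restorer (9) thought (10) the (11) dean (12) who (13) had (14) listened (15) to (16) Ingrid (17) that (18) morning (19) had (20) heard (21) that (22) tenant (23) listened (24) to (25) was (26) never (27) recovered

24

The displaced element is "a scout" (word 2).
It is linked across 3 clause boundaries (Ø → Ø → Ø).
It functions as the object of the preposition "to" of "listened", so the gap sits immediately after word 24 ("to").
Base order: Sarah had assumed the restorer thought the dean who had listened to Ingrid that morning had heard that tenant listened to a scout.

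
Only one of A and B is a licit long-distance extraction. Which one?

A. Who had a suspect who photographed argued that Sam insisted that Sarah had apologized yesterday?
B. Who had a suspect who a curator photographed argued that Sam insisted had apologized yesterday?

In A, the wh-phrase is extracted from inside a complex-NP island (relative clause) (introduced by "who"), which blocks movement.
In B, the extraction path crosses only that-complement boundaries, which are transparent.
So B is grammatical.

B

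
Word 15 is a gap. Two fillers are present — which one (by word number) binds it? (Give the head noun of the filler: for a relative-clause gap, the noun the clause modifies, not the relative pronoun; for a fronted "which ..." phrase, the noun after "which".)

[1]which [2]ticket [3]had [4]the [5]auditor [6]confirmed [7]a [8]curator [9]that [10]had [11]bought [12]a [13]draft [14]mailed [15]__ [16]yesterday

2

The marked gap is the direct object of "mailed".
Its filler is the fronted wh-phrase "which ticket", at word 2.
(The other dependency links word 8 to a gap after word 9.)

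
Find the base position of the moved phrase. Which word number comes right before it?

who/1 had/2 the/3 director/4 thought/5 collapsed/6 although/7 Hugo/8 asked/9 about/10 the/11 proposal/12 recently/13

The displaced element is "who" (word 1).
It is linked across 1 clause boundary (Ø).
It functions as the subject of "collapsed", so the gap sits immediately after word 5 ("thought").
Base order: The director had thought that who collapsed although Hugo asked about the proposal recently.

5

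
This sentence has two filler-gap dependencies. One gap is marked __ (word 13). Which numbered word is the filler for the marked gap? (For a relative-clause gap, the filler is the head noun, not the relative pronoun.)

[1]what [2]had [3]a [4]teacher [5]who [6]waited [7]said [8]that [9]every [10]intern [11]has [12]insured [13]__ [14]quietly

1

The marked gap is the direct object of "insured".
Its filler is the fronted wh-phrase "what", at word 1.
(The other dependency links word 4 to a gap after word 5.)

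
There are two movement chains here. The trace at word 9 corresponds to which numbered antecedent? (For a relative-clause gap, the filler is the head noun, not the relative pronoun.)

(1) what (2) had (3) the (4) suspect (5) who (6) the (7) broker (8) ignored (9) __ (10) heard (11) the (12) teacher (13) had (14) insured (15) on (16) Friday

The marked gap is inside the relative clause, the direct object of "ignored".
Its filler is the head noun "suspect" (via "who"), at word 4.
(The other dependency links word 1 to a gap after word 14.)

4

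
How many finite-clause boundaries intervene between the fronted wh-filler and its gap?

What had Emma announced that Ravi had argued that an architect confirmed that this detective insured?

3

"what" is extracted from the object of "insured".
Boundaries crossed, outermost first: [that], [that], [that] — 3 in total.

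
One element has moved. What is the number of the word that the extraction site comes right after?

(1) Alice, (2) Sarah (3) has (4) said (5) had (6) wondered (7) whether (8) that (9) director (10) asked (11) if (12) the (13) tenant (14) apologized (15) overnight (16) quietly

The displaced element is "Alice" (word 1).
It is linked across 1 clause boundary (Ø).
It functions as the subject of "wondered", so the gap sits immediately after word 4 ("said").
Base order: Sarah has said that Alice had wondered whether that director asked if the tenant apologized overnight quietly.

4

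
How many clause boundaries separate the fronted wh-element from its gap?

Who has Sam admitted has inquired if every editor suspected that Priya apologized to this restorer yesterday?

1

"who" is extracted from the subject of "inquired".
Boundaries crossed, outermost first: [Ø] — 1 in total.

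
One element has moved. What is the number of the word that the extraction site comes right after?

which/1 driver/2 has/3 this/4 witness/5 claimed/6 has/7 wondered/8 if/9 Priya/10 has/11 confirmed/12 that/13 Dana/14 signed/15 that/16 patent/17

6

The displaced element is "which driver" (word 2).
It is linked across 1 clause boundary (Ø).
It functions as the subject of "wondered", so the gap sits immediately after word 6 ("claimed").
Base order: This witness has claimed which driver has wondered if Priya has confirmed that Dana signed that patent.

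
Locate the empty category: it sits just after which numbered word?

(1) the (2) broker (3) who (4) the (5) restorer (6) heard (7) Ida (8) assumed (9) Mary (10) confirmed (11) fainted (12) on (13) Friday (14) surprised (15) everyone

10

The displaced element is "the broker" (word 2).
It is linked across 3 clause boundaries (Ø → Ø → Ø).
It functions as the subject of "fainted", so the gap sits immediately after word 10 ("confirmed").
Base order: The restorer heard Ida assumed Mary confirmed that the broker fainted on Friday.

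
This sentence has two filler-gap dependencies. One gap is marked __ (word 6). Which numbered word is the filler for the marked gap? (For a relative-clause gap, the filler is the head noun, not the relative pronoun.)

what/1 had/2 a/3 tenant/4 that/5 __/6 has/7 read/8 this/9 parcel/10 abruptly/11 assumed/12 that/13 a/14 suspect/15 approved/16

4

The marked gap is inside the relative clause, the subject of "read".
Its filler is the head noun "tenant" (via "that"), at word 4.
(The other dependency links word 1 to a gap after word 16.)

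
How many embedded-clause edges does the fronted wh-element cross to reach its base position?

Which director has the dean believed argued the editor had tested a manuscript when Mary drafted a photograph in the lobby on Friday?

1

"which director" is extracted from the subject of "argued".
Boundaries crossed, outermost first: [Ø] — 1 in total.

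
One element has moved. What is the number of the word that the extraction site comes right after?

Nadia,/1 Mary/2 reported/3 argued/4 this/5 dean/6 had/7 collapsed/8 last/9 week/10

3

The displaced element is "Nadia" (word 1).
It is linked across 1 clause boundary (Ø).
It functions as the subject of "argued", so the gap sits immediately after word 3 ("reported").
Base order: Mary reported that Nadia argued this dean had collapsed last week.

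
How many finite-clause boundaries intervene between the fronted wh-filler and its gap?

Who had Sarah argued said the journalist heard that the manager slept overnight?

"who" is extracted from the subject of "said".
Boundaries crossed, outermost first: [Ø] — 1 in total.

1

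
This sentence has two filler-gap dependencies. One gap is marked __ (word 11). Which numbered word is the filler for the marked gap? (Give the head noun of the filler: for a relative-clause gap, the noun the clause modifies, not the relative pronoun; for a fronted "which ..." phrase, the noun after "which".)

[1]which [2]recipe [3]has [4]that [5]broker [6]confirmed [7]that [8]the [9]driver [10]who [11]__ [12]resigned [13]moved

The marked gap is inside the relative clause, the subject of "resigned".
Its filler is the head noun "driver" (via "who"), at word 9.
(The other dependency links word 2 to a gap after word 13.)

9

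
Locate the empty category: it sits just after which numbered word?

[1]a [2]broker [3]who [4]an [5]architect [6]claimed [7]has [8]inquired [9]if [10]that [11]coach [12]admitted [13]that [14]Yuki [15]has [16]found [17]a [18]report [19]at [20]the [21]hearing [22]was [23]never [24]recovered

The displaced element is "a broker" (word 2).
It is linked across 1 clause boundary (Ø).
It functions as the subject of "inquired", so the gap sits immediately after word 6 ("claimed").
Base order: An architect claimed that a broker has inquired if that coach admitted that Yuki has found a report at the hearing.

6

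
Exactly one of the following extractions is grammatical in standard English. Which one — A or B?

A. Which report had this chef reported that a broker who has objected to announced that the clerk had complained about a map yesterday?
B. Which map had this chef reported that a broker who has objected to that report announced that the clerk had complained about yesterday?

In A, the wh-phrase is extracted from inside a complex-NP island (relative clause) (introduced by "who"), which blocks movement.
In B, the extraction path crosses only that-complement boundaries, which are transparent.
So B is grammatical.

B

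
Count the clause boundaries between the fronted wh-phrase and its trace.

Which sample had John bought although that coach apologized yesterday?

"which sample" originates inside the matrix clause — no clause boundary is crossed.

0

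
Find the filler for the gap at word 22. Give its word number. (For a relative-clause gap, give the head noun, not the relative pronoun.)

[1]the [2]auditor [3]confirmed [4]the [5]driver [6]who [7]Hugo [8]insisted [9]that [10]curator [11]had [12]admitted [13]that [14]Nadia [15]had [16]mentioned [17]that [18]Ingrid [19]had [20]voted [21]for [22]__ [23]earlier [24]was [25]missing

5

The gap at 22 is the prepositional object of "voted", inside a relative clause.
The relative pronoun is "who" (word 6); it is bound by the head noun immediately before it.
Its filler is the head noun "driver", at word 5.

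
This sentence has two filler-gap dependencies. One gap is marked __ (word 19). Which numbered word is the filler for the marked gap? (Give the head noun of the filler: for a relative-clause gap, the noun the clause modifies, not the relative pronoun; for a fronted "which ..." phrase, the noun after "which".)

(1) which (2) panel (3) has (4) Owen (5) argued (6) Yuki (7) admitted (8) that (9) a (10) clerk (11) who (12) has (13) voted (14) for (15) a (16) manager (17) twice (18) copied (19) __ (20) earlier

2

The marked gap is the direct object of "copied".
Its filler is the fronted wh-phrase "which panel", at word 2.
(The other dependency links word 10 to a gap after word 11.)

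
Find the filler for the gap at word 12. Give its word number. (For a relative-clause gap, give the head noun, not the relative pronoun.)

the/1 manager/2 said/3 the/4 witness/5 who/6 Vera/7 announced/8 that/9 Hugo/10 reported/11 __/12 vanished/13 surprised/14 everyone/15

The gap at 12 is the subject of "vanished", inside a relative clause.
The relative pronoun is "who" (word 6); it is bound by the head noun immediately before it.
Its filler is the head noun "witness", at word 5.

5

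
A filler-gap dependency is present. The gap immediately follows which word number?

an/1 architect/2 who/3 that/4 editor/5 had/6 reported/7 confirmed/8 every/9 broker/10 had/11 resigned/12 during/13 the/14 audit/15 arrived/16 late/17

7

The displaced element is "an architect" (word 2).
It is linked across 1 clause boundary (Ø).
It functions as the subject of "confirmed", so the gap sits immediately after word 7 ("reported").
Base order: That editor had reported that an architect confirmed every broker had resigned during the audit.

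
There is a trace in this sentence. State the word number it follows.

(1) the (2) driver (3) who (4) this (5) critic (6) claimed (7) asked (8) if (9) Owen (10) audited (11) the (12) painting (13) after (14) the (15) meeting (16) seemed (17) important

The displaced element is "the driver" (word 2).
It is linked across 1 clause boundary (Ø).
It functions as the subject of "asked", so the gap sits immediately after word 6 ("claimed").
Base order: This critic claimed that the driver asked if Owen audited the painting after the meeting.

6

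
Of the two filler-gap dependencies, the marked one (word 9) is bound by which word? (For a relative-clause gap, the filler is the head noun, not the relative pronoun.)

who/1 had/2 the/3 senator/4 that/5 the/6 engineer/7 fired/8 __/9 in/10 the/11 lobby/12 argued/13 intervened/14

The marked gap is inside the relative clause, the direct object of "fired".
Its filler is the head noun "senator" (via "that"), at word 4.
(The other dependency links word 1 to a gap after word 13.)

4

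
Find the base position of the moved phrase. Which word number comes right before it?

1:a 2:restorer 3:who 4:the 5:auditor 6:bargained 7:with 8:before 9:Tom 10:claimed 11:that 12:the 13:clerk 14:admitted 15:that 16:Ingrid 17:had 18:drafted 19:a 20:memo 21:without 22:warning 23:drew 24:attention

The displaced element is "a restorer" (word 2).
It functions as the object of the preposition "with" of "bargained", so the gap sits immediately after word 7 ("with").
Base order: The auditor bargained with a restorer before Tom claimed that the clerk admitted that Ingrid had drafted a memo without warning.

7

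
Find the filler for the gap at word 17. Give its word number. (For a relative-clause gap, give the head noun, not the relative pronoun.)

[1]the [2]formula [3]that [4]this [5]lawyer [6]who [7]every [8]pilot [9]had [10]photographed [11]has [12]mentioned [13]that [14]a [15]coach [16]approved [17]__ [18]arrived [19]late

2

The gap at 17 is the object of "approved", inside a relative clause.
The relative pronoun is "that" (word 3); it is bound by the head noun immediately before it.
Its filler is the head noun "formula", at word 2.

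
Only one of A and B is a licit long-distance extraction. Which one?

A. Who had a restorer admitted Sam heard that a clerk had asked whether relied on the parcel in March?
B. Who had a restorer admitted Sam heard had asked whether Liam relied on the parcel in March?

B

In A, the wh-phrase is extracted from inside a wh-island (introduced by "whether"), which blocks movement.
In B, the extraction path crosses only that-complement boundaries, which are transparent.
So B is grammatical.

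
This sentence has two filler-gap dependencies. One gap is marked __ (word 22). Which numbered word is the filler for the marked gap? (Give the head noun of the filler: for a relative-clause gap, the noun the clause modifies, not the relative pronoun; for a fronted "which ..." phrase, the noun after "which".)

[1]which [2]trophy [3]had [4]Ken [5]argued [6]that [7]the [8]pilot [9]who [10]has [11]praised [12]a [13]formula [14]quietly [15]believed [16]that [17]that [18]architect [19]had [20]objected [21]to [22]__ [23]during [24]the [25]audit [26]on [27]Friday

2

The marked gap is the object of the preposition "to" of "objected".
Its filler is the fronted wh-phrase "which trophy", at word 2.
(The other dependency links word 8 to a gap after word 9.)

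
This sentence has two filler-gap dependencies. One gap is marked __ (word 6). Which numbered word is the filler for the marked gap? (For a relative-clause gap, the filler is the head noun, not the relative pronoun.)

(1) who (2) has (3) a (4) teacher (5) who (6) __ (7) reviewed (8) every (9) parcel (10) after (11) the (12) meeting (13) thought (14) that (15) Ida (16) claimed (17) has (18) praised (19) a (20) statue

4

The marked gap is inside the relative clause, the subject of "reviewed".
Its filler is the head noun "teacher" (via "who"), at word 4.
(The other dependency links word 1 to a gap after word 16.)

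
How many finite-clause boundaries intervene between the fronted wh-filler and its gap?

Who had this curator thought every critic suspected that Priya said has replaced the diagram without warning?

"who" is extracted from the subject of "replaced".
Boundaries crossed, outermost first: [Ø], [that], [Ø] — 3 in total.

3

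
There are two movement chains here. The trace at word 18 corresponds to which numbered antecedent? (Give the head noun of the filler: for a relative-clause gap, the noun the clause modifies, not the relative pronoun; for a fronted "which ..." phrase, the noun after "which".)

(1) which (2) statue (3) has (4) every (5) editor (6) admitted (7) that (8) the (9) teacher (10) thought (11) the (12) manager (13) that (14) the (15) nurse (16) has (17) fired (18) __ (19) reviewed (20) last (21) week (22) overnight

12

The marked gap is inside the relative clause, the direct object of "fired".
Its filler is the head noun "manager" (via "that"), at word 12.
(The other dependency links word 2 to a gap after word 19.)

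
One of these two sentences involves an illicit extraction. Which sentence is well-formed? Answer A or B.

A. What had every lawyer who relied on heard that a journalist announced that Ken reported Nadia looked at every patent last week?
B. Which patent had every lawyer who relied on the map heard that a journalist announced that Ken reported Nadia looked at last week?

In A, the wh-phrase is extracted from inside a complex-NP island (relative clause) (introduced by "who"), which blocks movement.
In B, the extraction path crosses only that-complement boundaries, which are transparent.
So B is grammatical.

B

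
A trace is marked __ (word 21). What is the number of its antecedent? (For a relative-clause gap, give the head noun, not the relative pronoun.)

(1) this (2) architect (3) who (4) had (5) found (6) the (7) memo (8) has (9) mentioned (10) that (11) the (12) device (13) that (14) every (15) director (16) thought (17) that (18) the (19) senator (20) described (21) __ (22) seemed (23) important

The gap at 21 is the object of "described", inside a relative clause.
The relative pronoun is "that" (word 13); it is bound by the head noun immediately before it.
Its filler is the head noun "device", at word 12.

12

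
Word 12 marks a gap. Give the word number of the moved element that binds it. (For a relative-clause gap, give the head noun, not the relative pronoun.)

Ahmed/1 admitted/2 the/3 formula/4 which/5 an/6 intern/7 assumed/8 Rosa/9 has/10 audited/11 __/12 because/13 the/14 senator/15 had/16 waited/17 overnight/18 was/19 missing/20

4

The gap at 12 is the object of "audited", inside a relative clause.
The relative pronoun is "which" (word 5); it is bound by the head noun immediately before it.
Its filler is the head noun "formula", at word 4.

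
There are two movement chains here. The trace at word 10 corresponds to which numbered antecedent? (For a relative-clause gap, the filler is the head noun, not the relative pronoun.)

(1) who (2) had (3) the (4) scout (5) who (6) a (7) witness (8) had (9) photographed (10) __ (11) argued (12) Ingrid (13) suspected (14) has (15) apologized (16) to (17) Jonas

4

The marked gap is inside the relative clause, the direct object of "photographed".
Its filler is the head noun "scout" (via "who"), at word 4.
(The other dependency links word 1 to a gap after word 13.)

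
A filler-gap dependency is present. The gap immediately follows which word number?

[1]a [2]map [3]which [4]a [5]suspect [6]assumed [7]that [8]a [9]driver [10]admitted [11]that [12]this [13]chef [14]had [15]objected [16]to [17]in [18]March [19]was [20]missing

16

The displaced element is "a map" (word 2).
It is linked across 2 clause boundaries (that → that).
It functions as the object of the preposition "to" of "objected", so the gap sits immediately after word 16 ("to").
Base order: A suspect assumed that a driver admitted that this chef had objected to a map in March.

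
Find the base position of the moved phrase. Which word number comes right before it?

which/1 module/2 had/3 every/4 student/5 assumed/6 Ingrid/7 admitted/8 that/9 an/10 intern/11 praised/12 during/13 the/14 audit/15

The displaced element is "which module" (word 2).
It is linked across 2 clause boundaries (Ø → that).
It functions as the direct object of "praised", so the gap sits immediately after word 12 ("praised").
Base order: Every student had assumed Ingrid admitted that an intern praised which module during the audit.

12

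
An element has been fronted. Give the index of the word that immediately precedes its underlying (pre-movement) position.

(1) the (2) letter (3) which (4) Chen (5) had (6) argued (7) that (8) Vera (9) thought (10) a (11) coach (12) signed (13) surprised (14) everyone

12

The displaced element is "the letter" (word 2).
It is linked across 2 clause boundaries (that → Ø).
It functions as the direct object of "signed", so the gap sits immediately after word 12 ("signed").
Base order: Chen had argued that Vera thought a coach signed the letter.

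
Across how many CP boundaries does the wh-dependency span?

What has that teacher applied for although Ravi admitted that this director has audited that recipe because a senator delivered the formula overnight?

"what" originates inside the matrix clause — no clause boundary is crossed.

0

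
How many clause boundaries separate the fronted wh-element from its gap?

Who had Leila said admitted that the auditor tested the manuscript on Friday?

"who" is extracted from the subject of "admitted".
Boundaries crossed, outermost first: [Ø] — 1 in total.

1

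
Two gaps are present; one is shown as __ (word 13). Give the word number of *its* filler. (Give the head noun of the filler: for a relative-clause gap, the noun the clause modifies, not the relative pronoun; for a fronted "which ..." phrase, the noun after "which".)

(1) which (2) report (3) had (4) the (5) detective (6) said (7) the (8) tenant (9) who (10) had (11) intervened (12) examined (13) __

The marked gap is the direct object of "examined".
Its filler is the fronted wh-phrase "which report", at word 2.
(The other dependency links word 8 to a gap after word 9.)

2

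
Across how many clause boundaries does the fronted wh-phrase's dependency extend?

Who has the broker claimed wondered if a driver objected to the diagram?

"who" is extracted from the subject of "wondered".
Boundaries crossed, outermost first: [Ø] — 1 in total.

1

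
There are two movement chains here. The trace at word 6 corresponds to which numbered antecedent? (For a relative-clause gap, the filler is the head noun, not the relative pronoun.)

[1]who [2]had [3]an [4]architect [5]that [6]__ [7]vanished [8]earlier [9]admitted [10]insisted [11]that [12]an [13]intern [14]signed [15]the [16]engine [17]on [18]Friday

4

The marked gap is inside the relative clause, the subject of "vanished".
Its filler is the head noun "architect" (via "that"), at word 4.
(The other dependency links word 1 to a gap after word 9.)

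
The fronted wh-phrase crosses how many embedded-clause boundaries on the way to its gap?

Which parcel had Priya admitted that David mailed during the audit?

1

"which parcel" is extracted from the object of "mailed".
Boundaries crossed, outermost first: [that] — 1 in total.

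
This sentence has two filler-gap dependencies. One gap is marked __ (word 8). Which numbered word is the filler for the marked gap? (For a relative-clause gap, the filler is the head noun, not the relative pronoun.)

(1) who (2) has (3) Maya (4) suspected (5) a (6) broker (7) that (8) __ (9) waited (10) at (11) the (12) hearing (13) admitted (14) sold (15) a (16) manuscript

6

The marked gap is inside the relative clause, the subject of "waited".
Its filler is the head noun "broker" (via "that"), at word 6.
(The other dependency links word 1 to a gap after word 13.)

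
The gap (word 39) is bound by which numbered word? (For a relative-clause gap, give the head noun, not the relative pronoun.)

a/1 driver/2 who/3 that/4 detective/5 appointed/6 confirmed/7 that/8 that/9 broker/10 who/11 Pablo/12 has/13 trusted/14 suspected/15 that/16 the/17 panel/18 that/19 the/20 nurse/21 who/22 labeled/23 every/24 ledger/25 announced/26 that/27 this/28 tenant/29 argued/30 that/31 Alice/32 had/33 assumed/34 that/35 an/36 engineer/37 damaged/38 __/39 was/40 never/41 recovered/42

The gap at 39 is the object of "damaged", inside a relative clause.
The relative pronoun is "that" (word 19); it is bound by the head noun immediately before it.
Its filler is the head noun "panel", at word 18.

18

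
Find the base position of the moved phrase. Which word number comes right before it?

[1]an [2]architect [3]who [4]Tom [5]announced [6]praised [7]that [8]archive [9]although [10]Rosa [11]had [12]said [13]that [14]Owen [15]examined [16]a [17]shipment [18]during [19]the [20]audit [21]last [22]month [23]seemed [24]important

5

The displaced element is "an architect" (word 2).
It is linked across 1 clause boundary (Ø).
It functions as the subject of "praised", so the gap sits immediately after word 5 ("announced").
Base order: Tom announced an architect praised that archive although Rosa had said that Owen examined a shipment during the audit last month.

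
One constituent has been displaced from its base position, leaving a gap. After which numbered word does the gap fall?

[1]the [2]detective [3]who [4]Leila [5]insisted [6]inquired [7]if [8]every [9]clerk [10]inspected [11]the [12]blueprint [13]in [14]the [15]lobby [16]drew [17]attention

5

The displaced element is "the detective" (word 2).
It is linked across 1 clause boundary (Ø).
It functions as the subject of "inquired", so the gap sits immediately after word 5 ("insisted").
Base order: Leila insisted that the detective inquired if every clerk inspected the blueprint in the lobby.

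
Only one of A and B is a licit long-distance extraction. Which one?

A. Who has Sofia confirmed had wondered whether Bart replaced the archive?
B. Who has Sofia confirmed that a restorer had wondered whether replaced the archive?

In B, the wh-phrase is extracted from inside a wh-island (introduced by "whether"), which blocks movement.
In A, the extraction path crosses only that-complement boundaries, which are transparent.
So A is grammatical.

A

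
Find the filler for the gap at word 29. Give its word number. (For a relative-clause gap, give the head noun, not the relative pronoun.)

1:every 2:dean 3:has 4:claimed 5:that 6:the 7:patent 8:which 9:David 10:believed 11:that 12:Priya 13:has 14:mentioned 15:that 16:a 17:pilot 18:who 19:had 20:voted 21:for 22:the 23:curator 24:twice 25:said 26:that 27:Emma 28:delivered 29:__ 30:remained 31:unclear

The gap at 29 is the object of "delivered", inside a relative clause.
The relative pronoun is "which" (word 8); it is bound by the head noun immediately before it.
Its filler is the head noun "patent", at word 7.

7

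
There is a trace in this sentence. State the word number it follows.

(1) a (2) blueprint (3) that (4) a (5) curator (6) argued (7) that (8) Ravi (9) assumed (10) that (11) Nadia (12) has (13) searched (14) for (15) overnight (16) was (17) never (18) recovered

The displaced element is "a blueprint" (word 2).
It is linked across 2 clause boundaries (that → that).
It functions as the object of the preposition "for" of "searched", so the gap sits immediately after word 14 ("for").
Base order: A curator argued that Ravi assumed that Nadia has searched for a blueprint overnight.

14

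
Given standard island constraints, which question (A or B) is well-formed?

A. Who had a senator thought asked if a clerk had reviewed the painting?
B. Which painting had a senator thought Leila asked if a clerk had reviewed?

In B, the wh-phrase is extracted from inside a wh-island (introduced by "if"), which blocks movement.
In A, the extraction path crosses only that-complement boundaries, which are transparent.
So A is grammatical.

A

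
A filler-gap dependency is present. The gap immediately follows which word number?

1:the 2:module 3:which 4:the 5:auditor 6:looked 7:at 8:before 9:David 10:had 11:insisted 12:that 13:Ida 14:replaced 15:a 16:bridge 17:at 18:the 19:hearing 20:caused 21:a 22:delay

7

The displaced element is "the module" (word 2).
It functions as the object of the preposition "at" of "looked", so the gap sits immediately after word 7 ("at").
Base order: The auditor looked at the module before David had insisted that Ida replaced a bridge at the hearing.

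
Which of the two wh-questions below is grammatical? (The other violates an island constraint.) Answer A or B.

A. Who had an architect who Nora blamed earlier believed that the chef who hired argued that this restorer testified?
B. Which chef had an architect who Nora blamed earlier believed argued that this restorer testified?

In A, the wh-phrase is extracted from inside a complex-NP island (relative clause) (introduced by "who"), which blocks movement.
In B, the extraction path crosses only that-complement boundaries, which are transparent.
So B is grammatical.

B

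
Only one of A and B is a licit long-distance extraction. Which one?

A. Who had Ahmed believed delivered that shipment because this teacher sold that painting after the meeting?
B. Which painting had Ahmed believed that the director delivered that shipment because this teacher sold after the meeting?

A

In B, the wh-phrase is extracted from inside an adjunct island (introduced by "because"), which blocks movement.
In A, the extraction path crosses only that-complement boundaries, which are transparent.
So A is grammatical.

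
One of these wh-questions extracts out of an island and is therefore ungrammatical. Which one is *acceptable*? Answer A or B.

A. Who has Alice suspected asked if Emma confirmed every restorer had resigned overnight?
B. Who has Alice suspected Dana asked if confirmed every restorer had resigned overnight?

In B, the wh-phrase is extracted from inside a wh-island (introduced by "if"), which blocks movement.
In A, the extraction path crosses only that-complement boundaries, which are transparent.
So A is grammatical.

A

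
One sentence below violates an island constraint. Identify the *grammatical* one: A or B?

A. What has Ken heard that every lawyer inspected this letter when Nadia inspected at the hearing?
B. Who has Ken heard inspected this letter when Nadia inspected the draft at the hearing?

In A, the wh-phrase is extracted from inside an adjunct island (introduced by "when"), which blocks movement.
In B, the extraction path crosses only that-complement boundaries, which are transparent.
So B is grammatical.

B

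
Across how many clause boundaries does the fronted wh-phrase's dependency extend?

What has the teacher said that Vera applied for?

1

"what" is extracted from the PP object of "applied".
Boundaries crossed, outermost first: [that] — 1 in total.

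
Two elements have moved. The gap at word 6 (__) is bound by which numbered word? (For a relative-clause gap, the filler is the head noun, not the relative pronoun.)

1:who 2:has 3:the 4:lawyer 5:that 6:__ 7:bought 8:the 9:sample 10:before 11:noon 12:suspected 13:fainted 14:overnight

The marked gap is inside the relative clause, the subject of "bought".
Its filler is the head noun "lawyer" (via "that"), at word 4.
(The other dependency links word 1 to a gap after word 12.)

4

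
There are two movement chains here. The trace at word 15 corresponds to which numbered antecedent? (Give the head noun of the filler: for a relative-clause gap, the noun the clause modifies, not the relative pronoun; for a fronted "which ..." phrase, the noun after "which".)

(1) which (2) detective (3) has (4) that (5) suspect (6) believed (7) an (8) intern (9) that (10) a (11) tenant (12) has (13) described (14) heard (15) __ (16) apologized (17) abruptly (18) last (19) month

2

The marked gap is the subject of "apologized".
Its filler is the fronted wh-phrase "which detective", at word 2.
(The other dependency links word 8 to a gap after word 13.)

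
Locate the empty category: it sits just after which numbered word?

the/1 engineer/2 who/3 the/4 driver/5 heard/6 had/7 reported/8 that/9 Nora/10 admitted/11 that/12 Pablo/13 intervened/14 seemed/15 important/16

6

The displaced element is "the engineer" (word 2).
It is linked across 1 clause boundary (Ø).
It functions as the subject of "reported", so the gap sits immediately after word 6 ("heard").
Base order: The driver heard that the engineer had reported that Nora admitted that Pablo intervened.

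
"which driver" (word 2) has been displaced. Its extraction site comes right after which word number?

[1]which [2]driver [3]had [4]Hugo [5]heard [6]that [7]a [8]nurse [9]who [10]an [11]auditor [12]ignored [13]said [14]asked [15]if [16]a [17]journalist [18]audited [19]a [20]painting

The displaced element is "which driver" (word 2).
It is linked across 2 clause boundaries (that → Ø).
It functions as the subject of "asked", so the gap sits immediately after word 13 ("said").
Base order: Hugo had heard that a nurse who an auditor ignored said that which driver asked if a journalist audited a painting.

13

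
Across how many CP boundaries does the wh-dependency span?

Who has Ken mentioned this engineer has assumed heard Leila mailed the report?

2

"who" is extracted from the subject of "heard".
Boundaries crossed, outermost first: [Ø], [Ø] — 2 in total.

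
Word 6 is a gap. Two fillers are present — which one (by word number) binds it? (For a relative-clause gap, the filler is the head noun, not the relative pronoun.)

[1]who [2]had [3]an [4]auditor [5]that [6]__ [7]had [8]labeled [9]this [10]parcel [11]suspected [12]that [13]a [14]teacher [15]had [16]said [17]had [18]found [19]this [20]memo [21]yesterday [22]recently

4

The marked gap is inside the relative clause, the subject of "labeled".
Its filler is the head noun "auditor" (via "that"), at word 4.
(The other dependency links word 1 to a gap after word 16.)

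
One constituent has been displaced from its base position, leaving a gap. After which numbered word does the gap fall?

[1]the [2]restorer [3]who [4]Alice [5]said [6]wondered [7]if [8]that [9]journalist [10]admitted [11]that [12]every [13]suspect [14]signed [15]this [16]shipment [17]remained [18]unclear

5

The displaced element is "the restorer" (word 2).
It is linked across 1 clause boundary (Ø).
It functions as the subject of "wondered", so the gap sits immediately after word 5 ("said").
Base order: Alice said the restorer wondered if that journalist admitted that every suspect signed this shipment.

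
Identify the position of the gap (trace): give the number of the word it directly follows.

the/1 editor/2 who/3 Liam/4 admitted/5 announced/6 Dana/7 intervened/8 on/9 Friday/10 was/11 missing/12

The displaced element is "the editor" (word 2).
It is linked across 1 clause boundary (Ø).
It functions as the subject of "announced", so the gap sits immediately after word 5 ("admitted").
Base order: Liam admitted that the editor announced Dana intervened on Friday.

5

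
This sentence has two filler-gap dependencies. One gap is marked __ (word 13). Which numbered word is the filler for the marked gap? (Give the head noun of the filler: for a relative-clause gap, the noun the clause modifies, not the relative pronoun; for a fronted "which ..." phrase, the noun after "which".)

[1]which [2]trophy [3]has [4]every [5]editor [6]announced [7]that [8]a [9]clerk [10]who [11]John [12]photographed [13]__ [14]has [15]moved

9

The marked gap is inside the relative clause, the direct object of "photographed".
Its filler is the head noun "clerk" (via "who"), at word 9.
(The other dependency links word 2 to a gap after word 15.)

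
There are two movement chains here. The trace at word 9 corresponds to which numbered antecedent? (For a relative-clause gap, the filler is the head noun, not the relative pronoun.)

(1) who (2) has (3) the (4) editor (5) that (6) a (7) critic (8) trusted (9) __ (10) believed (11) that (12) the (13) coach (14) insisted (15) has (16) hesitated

4

The marked gap is inside the relative clause, the direct object of "trusted".
Its filler is the head noun "editor" (via "that"), at word 4.
(The other dependency links word 1 to a gap after word 14.)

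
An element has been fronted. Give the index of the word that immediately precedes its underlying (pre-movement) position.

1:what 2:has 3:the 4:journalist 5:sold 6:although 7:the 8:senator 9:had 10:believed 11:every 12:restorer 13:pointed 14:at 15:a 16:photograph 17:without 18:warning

5

The displaced element is "what" (word 1).
It functions as the direct object of "sold", so the gap sits immediately after word 5 ("sold").
Base order: The journalist has sold what although the senator had believed every restorer pointed at a photograph without warning.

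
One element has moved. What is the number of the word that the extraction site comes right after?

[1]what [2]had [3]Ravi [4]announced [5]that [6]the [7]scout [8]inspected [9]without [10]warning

8

The displaced element is "what" (word 1).
It is linked across 1 clause boundary (that).
It functions as the direct object of "inspected", so the gap sits immediately after word 8 ("inspected").
Base order: Ravi had announced that the scout inspected what without warning.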